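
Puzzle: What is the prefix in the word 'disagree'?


The word 'disagree' = 'dis' (prefix) + 'agree' (root). The prefix is 'dis'.

dis


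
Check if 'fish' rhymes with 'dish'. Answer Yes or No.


Rime (stressed vowel + following sounds) of 'fish': -ish = /ɪʃ/
Rime of 'dish': -ish = /ɪʃ/
/ɪʃ/ and /ɪʃ/ are the same ending sound, so the words rhyme.

Yes


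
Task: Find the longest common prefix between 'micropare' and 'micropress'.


Compare from the start: 6 characters match: 'microp'. Mismatch at position 7: 'a' vs 'r'.

microp


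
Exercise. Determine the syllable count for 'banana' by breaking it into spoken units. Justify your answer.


Break 'banana' into syllables: ba-na-na -> ba | na | na = 3 syllables

3 syllables


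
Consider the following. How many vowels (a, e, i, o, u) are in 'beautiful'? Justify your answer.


Vowels in 'beautiful': e, a, u, i, u = 5 vowels.

5


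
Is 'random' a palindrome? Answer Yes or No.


Forward: 'random'
Reversed: 'modnar'
They differ.

No


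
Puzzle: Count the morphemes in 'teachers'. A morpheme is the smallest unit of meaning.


Decomposition: teach (root) + -er (suffix) + -s (plural) = 3 morpheme(s)

3 morphemes


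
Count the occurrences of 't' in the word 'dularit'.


Letter 't' in 'dularit': found at position(s) 7 = 1 occurrence(s).

1


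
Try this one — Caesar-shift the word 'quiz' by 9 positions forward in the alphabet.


Shift each letter by 9: q -> z, u -> d, i -> r, z -> i. Result: 'zdri'.

zdri


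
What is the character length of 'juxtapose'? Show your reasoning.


Spell out 'juxtapose' and number each letter: j(1), u(2), x(3), t(4), a(5), p(6), o(7), s(8), e(9). Total: 9 letters.

9


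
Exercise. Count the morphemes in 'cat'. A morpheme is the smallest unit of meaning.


Decomposition: cat (free morpheme) = 1 morpheme(s)

1 morphemes


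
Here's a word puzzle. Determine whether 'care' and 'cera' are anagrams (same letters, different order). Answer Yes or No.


Sorted letters of 'care': 'acer'
Sorted letters of 'cera': 'acer'
They match.

Yes


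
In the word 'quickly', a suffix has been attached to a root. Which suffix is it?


The word 'quickly' = 'quick' (root) + '-ly' (suffix). The suffix is '-ly'.

ly


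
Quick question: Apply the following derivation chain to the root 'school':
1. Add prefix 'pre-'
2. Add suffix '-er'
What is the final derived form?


Step 1: Add prefix 'pre-' to 'school' = 'preschool'
Step 2: Add suffix '-er' to 'preschool' = 'preschooler'

preschooler


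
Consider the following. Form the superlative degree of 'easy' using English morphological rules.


Apply superlative formation (consonant + y: change y to i, add -est): 'easy' -> 'easiest'.

easiest


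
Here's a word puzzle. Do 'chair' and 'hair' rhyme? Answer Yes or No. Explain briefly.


Rime (stressed vowel + following sounds) of 'chair': -air = /ɛər/
Rime of 'hair': -air = /ɛər/
/ɛər/ and /ɛər/ are the same ending sound, so the words rhyme.

Yes


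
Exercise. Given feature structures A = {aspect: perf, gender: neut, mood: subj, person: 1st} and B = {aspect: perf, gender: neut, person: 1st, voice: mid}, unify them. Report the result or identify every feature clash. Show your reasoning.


Compare features:
aspect: A=perf vs B=perf -> unified: perf
gender: A=neut vs B=neut -> unified: neut
mood: A=subj vs B=_ -> unified: subj
person: A=1st vs B=1st -> unified: 1st
voice: A=_ vs B=mid -> unified: mid
No clashes found.

Unified: {aspect: perf, gender: neut, mood: subj, person: 1st, voice: mid}


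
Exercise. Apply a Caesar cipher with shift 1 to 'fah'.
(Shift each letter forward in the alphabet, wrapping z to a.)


Shift each letter by 1: f -> g, a -> b, h -> i. Result: 'gbi'.

gbi


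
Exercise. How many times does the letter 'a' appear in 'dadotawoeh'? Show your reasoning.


Letter 'a' in 'dadotawoeh': found at position(s) 2, 6 = 2 occurrence(s).

2


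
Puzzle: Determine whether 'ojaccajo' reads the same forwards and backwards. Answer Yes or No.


Forward: 'ojaccajo'
Reversed: 'ojaccajo'
They are identical.

Yes


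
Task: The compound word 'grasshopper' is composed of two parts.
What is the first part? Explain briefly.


Split 'grasshopper' into 'grass' + 'hopper'. The first part is 'grass'.

grass


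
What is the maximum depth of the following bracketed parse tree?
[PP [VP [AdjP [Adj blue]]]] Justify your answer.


Count bracket nesting levels:
'[' at pos 0: depth = 1
'[' at pos 4: depth = 2
'[' at pos 8: depth = 3
'[' at pos 14: depth = 4
Maximum depth reached: 4

4


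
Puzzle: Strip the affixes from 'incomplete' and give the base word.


Remove prefix 'in' from 'incomplete' to get root 'complete'.

complete


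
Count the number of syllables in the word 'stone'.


Break 'stone' into syllables: stone -> stone = 1 syllable

1 syllable


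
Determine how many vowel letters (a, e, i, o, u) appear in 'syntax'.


Vowels in 'syntax': a = 1 vowels.

1


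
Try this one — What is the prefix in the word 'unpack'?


The word 'unpack' = 'un' (prefix) + 'pack' (root). The prefix is 'un'.

un


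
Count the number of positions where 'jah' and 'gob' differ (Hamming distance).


Alignment:
Position 1: 'j' vs 'g' = DIFFER
Position 2: 'a' vs 'o' = DIFFER
Position 3: 'h' vs 'b' = DIFFER
Total differences: 3

3


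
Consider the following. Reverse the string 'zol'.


Reverse 'zol' character by character: 'loz'.

loz


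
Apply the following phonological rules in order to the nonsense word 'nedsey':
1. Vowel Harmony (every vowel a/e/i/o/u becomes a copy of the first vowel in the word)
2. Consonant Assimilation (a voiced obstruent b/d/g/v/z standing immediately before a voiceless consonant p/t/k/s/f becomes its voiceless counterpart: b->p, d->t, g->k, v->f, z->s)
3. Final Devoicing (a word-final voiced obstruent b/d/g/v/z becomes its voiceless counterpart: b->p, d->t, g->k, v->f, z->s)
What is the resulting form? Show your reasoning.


Starting form: 'nedsey'
Rule 1: Vowel Harmony: all vowels already match. No change.
Rule 2: Consonant Assimilation: voiced obstruent before voiceless consonant becomes voiceless ('ds' -> 'ts'). 'nedsey' -> 'netsey'
Rule 3: Final Devoicing: final consonant 'y' is not one of the voiced obstruents b/d/g/v/z. No change.
Final form: 'netsey'

netsey


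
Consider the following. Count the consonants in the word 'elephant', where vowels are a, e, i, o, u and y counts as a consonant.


Consonants in 'elephant': l, p, h, n, t = 5 consonants.

5


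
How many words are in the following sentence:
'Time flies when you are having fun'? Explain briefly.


Split into words: Time | flies | when | you | are | having | fun = 7 words.

7


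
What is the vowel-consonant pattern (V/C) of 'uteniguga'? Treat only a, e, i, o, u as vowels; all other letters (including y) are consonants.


Letter mapping: u = V, t = C, e = V, n = C, i = V, g = C, u = V, g = C, a = V.

VCVCVCVCV


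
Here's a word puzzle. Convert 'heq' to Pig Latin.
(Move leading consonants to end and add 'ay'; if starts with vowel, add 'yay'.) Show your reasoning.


'heq': move consonant cluster 'h' to end and add 'ay': 'eqhay'.

eqhay


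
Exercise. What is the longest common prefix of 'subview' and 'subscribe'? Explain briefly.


Compare from the start: 3 characters match: 'sub'. Mismatch at position 4: 'v' vs 's'.

sub


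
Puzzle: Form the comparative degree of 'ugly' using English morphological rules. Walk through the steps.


Apply comparative formation (consonant + y: change y to i, add -er): 'ugly' -> 'uglier'.

uglier


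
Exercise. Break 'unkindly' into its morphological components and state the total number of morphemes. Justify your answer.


Step 1: Identify prefix: 'un' (meaning: not/reverse)
Step 2: Identify root: 'kind'
Step 3: Identify suffix(es): 'ly'
Decomposition: un- (prefix: not/reverse) + kind (root) + -ly (suffix: in manner of)
Total morphemes: 3

3 morphemes (un- (prefix: not/reverse) + kind (root) + -ly (suffix: in manner of))


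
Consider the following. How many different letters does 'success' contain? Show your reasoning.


Unique letters in 'success': {c, e, s, u} = 4 distinct letters.

4


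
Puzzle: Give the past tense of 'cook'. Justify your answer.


Apply rule: Add -ed. 'cook' becomes 'cooked'.

cooked


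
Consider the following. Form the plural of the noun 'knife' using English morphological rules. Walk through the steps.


Apply rule: Change -fe to -ves. 'knife' becomes 'knives'.

knives


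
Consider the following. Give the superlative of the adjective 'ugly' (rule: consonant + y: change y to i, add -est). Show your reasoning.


Apply superlative formation (consonant + y: change y to i, add -est): 'ugly' -> 'ugliest'.

ugliest


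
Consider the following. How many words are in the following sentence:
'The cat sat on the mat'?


Split into words: The | cat | sat | on | the | mat = 6 words.

6


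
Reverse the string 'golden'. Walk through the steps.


Reverse 'golden' character by character: 'nedlog'.

nedlog


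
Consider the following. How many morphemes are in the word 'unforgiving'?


Decomposition: un- (prefix) + forgive (root) + -ing (suffix) = 3 morpheme(s)

3 morphemes


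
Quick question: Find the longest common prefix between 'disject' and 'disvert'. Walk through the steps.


Compare from the start: 3 characters match: 'dis'. Mismatch at position 4: 'j' vs 'v'.

dis


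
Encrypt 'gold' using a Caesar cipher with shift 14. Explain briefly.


Shift each letter by 14: g -> u, o -> c, l -> z, d -> r. Result: 'uczr'.

uczr


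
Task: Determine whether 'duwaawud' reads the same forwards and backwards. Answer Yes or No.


Forward: 'duwaawud'
Reversed: 'duwaawud'
They are identical.

Yes


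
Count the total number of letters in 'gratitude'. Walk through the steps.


Spell out 'gratitude' and number each letter: g(1), r(2), a(3), t(4), i(5), t(6), u(7), d(8), e(9). Total: 9 letters.

9


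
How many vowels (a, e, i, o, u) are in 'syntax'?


Vowels in 'syntax': a = 1 vowels.

1


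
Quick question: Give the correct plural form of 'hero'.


Apply rule: Add -es (consonant + o). 'hero' becomes 'heroes'.

heroes


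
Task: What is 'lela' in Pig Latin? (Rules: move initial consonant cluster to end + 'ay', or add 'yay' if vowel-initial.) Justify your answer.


'lela': move consonant cluster 'l' to end and add 'ay': 'elalay'.

elalay


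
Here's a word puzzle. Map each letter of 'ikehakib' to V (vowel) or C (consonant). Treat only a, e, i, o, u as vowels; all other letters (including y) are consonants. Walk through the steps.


Letter mapping: i = V, k = C, e = V, h = C, a = V, k = C, i = V, b = C.

VCVCVCVC


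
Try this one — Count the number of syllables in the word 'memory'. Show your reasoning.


Break 'memory' into syllables: mem-o-ry -> mem | o | ry = 3 syllables

3 syllables


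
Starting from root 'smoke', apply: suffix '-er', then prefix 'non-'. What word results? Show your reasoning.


Step 1: Add suffix '-er' to 'smoke' = 'smoker'
Step 2: Add prefix 'non-' to 'smoker' = 'nonsmoker'

nonsmoker


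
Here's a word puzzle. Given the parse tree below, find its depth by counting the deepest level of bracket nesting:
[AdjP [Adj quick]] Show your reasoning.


Count bracket nesting levels:
'[' at pos 0: depth = 1
'[' at pos 6: depth = 2
Maximum depth reached: 2

2


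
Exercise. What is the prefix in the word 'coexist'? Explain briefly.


The word 'coexist' = 'co' (prefix) + 'exist' (root). The prefix is 'co'.

co


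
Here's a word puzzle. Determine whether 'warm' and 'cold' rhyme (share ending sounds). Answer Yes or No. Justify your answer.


Rime (stressed vowel + following sounds) of 'warm': -arm = /ɔːrm/
Rime of 'cold': -old = /oʊld/
/ɔːrm/ and /oʊld/ are different ending sounds, so the words do not rhyme.

No


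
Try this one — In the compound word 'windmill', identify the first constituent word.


Split 'windmill' into 'wind' + 'mill'. The first part is 'wind'.

wind


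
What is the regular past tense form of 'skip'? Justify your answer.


Apply rule: Double final consonant and add -ed. 'skip' becomes 'skipped'.

skipped


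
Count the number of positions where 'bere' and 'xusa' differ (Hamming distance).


Alignment:
Position 1: 'b' vs 'x' = DIFFER
Position 2: 'e' vs 'u' = DIFFER
Position 3: 'r' vs 's' = DIFFER
Position 4: 'e' vs 'a' = DIFFER
Total differences: 4

4


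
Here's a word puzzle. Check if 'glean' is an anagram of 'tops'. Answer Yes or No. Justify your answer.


Sorted letters of 'glean': 'aegln'
Sorted letters of 'tops': 'opst'
They do not match.

No


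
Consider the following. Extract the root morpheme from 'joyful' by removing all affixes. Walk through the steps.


Remove suffix '-ful' from 'joyful' to get root 'joy'.

joy


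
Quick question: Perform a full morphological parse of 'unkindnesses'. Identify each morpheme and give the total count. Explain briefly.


Step 1: Identify prefix: 'un' (meaning: not/reverse)
Step 2: Identify root: 'kind'
Step 3: Identify suffix(es): 'ness, es'
Decomposition: un- (prefix: not/reverse) + kind (root) + -ness (suffix: state of) + -es (plural)
Total morphemes: 4

4 morphemes (un- (prefix: not/reverse) + kind (root) + -ness (suffix: state of) + -es (plural))


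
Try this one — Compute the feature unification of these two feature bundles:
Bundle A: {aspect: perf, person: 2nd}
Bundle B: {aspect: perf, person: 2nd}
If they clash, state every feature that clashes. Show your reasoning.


Compare features:
aspect: A=perf vs B=perf -> unified: perf
person: A=2nd vs B=2nd -> unified: 2nd
No clashes found.

Unified: {aspect: perf, person: 2nd}


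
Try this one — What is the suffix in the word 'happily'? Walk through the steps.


The word 'happily' = 'happy' (root) + '-ly' (suffix). The suffix is '-ly'.

ly


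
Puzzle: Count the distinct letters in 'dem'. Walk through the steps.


Unique letters in 'dem': {d, e, m} = 3 distinct letters.

3


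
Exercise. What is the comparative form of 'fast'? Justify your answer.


Apply comparative formation (add -er): 'fast' -> 'faster'.

faster


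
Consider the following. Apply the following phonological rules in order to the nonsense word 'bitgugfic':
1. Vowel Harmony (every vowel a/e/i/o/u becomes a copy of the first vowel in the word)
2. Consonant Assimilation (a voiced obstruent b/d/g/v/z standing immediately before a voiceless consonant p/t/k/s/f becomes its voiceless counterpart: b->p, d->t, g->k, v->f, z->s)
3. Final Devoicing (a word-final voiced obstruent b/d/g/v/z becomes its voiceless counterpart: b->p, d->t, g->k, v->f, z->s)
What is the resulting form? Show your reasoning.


Starting form: 'bitgugfic'
Rule 1: Vowel Harmony: all vowels become 'i' (matching first vowel). 'bitgugfic' -> 'bitgigfic'
Rule 2: Consonant Assimilation: voiced obstruent before voiceless consonant becomes voiceless ('gf' -> 'kf'). 'bitgigfic' -> 'bitgikfic'
Rule 3: Final Devoicing: final consonant 'c' is not one of the voiced obstruents b/d/g/v/z. No change.
Final form: 'bitgikfic'

bitgikfic


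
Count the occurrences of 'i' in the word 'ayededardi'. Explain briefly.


Letter 'i' in 'ayededardi': found at position(s) 10 = 1 occurrence(s).

1


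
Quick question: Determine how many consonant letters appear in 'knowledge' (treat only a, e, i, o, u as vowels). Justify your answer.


Consonants in 'knowledge': k, n, w, l, d, g = 6 consonants.

6


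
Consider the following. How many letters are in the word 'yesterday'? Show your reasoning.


Spell out 'yesterday' and number each letter: y(1), e(2), s(3), t(4), e(5), r(6), d(7), a(8), y(9). Total: 9 letters.

9


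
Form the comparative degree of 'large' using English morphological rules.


Apply comparative formation (ends in e: add -r): 'large' -> 'larger'.

larger


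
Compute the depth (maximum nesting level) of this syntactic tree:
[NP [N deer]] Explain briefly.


Count bracket nesting levels:
'[' at pos 0: depth = 1
'[' at pos 4: depth = 2
Maximum depth reached: 2

2


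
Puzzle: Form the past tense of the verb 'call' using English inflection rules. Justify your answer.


Apply rule: Add -ed. 'call' becomes 'called'.

called


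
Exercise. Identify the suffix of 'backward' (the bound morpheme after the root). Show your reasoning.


The word 'backward' = 'back' (root) + '-ward' (suffix). The suffix is '-ward'.

ward


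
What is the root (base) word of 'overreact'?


Remove prefix 'over' from 'overreact' to get root 'react'.

react


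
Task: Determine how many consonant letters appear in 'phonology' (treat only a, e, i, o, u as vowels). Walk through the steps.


Consonants in 'phonology': p, h, n, l, g, y = 6 consonants.

6


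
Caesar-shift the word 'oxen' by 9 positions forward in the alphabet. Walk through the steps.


Shift each letter by 9: o -> x, x -> g, e -> n, n -> w. Result: 'xgnw'.

xgnw


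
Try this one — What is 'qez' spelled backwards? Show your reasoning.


Reverse 'qez' character by character: 'zeq'.

zeq


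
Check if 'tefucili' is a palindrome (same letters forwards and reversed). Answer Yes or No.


Forward: 'tefucili'
Reversed: 'ilicufet'
They differ.

No


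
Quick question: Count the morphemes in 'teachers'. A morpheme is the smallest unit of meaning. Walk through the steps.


Decomposition: teach (root) + -er (suffix) + -s (plural) = 3 morpheme(s)

3 morphemes


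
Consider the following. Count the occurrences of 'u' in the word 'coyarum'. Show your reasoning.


Letter 'u' in 'coyarum': found at position(s) 6 = 1 occurrence(s).

1


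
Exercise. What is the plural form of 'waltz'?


Apply rule: Add -es (sibilant/fricative ending). 'waltz' becomes 'waltzes'.

waltzes


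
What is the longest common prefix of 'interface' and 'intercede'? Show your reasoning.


Compare from the start: 5 characters match: 'inter'. Mismatch at position 6: 'f' vs 'c'.

inter


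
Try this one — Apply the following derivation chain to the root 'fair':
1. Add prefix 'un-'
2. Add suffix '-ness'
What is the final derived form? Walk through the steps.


Step 1: Add prefix 'un-' to 'fair' = 'unfair'
Step 2: Add suffix '-ness' to 'unfair' = 'unfairness'

unfairness


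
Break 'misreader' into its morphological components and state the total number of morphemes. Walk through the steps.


Step 1: Identify prefix: 'mis' (meaning: wrongly)
Step 2: Identify root: 'read'
Step 3: Identify suffix(es): 'er'
Decomposition: mis- (prefix: wrongly) + read (root) + -er (suffix: one who)
Total morphemes: 3

3 morphemes (mis- (prefix: wrongly) + read (root) + -er (suffix: one who))


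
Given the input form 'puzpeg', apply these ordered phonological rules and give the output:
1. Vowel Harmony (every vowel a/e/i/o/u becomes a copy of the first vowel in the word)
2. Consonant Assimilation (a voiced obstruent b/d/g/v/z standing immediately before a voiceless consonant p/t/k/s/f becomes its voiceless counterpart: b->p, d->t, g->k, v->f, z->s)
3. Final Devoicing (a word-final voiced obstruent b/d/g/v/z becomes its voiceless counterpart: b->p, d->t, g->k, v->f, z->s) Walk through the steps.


Starting form: 'puzpeg'
Rule 1: Vowel Harmony: all vowels become 'u' (matching first vowel). 'puzpeg' -> 'puzpug'
Rule 2: Consonant Assimilation: voiced obstruent before voiceless consonant becomes voiceless ('zp' -> 'sp'). 'puzpug' -> 'puspug'
Rule 3: Final Devoicing: word-final voiced obstruent 'g' becomes voiceless 'k'. 'puspug' -> 'puspuk'
Final form: 'puspuk'

puspuk


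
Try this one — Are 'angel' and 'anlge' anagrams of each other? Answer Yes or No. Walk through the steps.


Sorted letters of 'angel': 'aegln'
Sorted letters of 'anlge': 'aegln'
They match.

Yes


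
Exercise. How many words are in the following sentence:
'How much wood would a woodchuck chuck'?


Split into words: How | much | wood | would | a | woodchuck | chuck = 7 words.

7


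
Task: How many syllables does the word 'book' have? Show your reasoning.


Break 'book' into syllables: book -> book = 1 syllable

1 syllable


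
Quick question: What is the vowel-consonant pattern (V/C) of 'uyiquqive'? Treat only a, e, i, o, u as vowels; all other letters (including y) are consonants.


Letter mapping: u = V, y = C, i = V, q = C, u = V, q = C, i = V, v = C, e = V.

VCVCVCVCV


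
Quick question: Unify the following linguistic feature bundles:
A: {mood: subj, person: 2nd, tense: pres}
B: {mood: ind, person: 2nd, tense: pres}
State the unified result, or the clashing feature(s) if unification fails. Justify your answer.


Compare features:
mood: A=subj vs B=ind -> CLASH
person: A=2nd vs B=2nd -> unified: 2nd
tense: A=pres vs B=pres -> unified: pres
Clash detected on feature 'mood' (subj vs ind); unification fails.

CLASH on 'mood' (subj vs ind)


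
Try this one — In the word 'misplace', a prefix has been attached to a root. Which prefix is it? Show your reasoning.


The word 'misplace' = 'mis' (prefix) + 'place' (root). The prefix is 'mis'.

mis


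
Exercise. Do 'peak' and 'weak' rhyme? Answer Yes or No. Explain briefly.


Rime (stressed vowel + following sounds) of 'peak': -eak = /iːk/
Rime of 'weak': -eak = /iːk/
/iːk/ and /iːk/ are the same ending sound, so the words rhyme.

Yes


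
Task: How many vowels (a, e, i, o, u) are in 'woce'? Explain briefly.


Vowels in 'woce': o, e = 2 vowels.

2


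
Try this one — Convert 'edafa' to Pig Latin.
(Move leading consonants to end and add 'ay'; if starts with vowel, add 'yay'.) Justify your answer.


'edafa' starts with a vowel, so add 'yay': 'edafayay'.

edafayay


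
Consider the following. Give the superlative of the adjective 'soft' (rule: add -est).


Apply superlative formation (add -est): 'soft' -> 'softest'.

softest


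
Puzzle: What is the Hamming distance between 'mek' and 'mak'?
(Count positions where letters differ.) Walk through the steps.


Alignment:
Position 1: 'm' vs 'm' = match
Position 2: 'e' vs 'a' = DIFFER
Position 3: 'k' vs 'k' = match
Total differences: 1

1


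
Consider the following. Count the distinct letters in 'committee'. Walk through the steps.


Unique letters in 'committee': {c, e, i, m, o, t} = 6 distinct letters.

6


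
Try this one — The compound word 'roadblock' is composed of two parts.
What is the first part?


Split 'roadblock' into 'road' + 'block'. The first part is 'road'.

road


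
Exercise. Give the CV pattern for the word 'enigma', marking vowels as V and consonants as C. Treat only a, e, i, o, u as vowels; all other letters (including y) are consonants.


Letter mapping: e = V, n = C, i = V, g = C, m = C, a = V.

VCVCCV


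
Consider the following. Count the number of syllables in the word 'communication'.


Break 'communication' into syllables: com-mu-ni-ca-tion -> com | mu | ni | ca | tion = 5 syllables

5 syllables


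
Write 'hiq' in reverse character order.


Reverse 'hiq' character by character: 'qih'.

qih


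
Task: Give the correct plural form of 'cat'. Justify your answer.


Apply rule: Add -s. 'cat' becomes 'cats'.

cats


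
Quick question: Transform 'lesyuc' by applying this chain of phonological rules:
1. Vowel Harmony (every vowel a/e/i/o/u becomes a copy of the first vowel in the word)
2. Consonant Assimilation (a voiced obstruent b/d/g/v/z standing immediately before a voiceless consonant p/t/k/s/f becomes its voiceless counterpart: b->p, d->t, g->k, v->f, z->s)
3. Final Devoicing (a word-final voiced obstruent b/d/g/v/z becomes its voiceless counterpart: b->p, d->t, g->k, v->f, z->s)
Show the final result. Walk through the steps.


Starting form: 'lesyuc'
Rule 1: Vowel Harmony: all vowels become 'e' (matching first vowel). 'lesyuc' -> 'lesyec'
Rule 2: Consonant Assimilation: no voiced obstruent (b/d/g/v/z) stands immediately before a voiceless consonant (p/t/k/s/f). No change.
Rule 3: Final Devoicing: final consonant 'c' is not one of the voiced obstruents b/d/g/v/z. No change.
Final form: 'lesyec'

lesyec


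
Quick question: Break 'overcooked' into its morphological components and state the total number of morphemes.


Step 1: Identify prefix: 'over' (meaning: excessively)
Step 2: Identify root: 'cook'
Step 3: Identify suffix(es): 'ed'
Decomposition: over- (prefix: excessively) + cook (root) + -ed (suffix: past)
Total morphemes: 3

3 morphemes (over- (prefix: excessively) + cook (root) + -ed (suffix: past))


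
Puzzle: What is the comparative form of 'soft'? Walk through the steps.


Apply comparative formation (add -er): 'soft' -> 'softer'.

softer


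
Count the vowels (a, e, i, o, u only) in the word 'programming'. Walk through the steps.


Vowels in 'programming': o, a, i = 3 vowels.

3


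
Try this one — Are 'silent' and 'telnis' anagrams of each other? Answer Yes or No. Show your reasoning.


Sorted letters of 'silent': 'eilnst'
Sorted letters of 'telnis': 'eilnst'
They match.

Yes


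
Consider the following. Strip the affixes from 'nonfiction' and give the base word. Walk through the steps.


Remove prefix 'non' from 'nonfiction' to get root 'fiction'.

fiction


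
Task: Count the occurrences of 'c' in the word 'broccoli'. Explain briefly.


Letter 'c' in 'broccoli': found at position(s) 4, 5 = 2 occurrence(s).

2


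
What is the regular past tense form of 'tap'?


Apply rule: Double final consonant and add -ed. 'tap' becomes 'tapped'.

tapped


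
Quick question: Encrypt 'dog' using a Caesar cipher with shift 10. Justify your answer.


Shift each letter by 10: d -> n, o -> y, g -> q. Result: 'nyq'.

nyq


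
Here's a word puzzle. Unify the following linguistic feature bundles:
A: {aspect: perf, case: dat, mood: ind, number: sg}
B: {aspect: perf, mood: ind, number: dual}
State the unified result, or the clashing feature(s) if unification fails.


Compare features:
aspect: A=perf vs B=perf -> unified: perf
case: A=dat vs B=_ -> unified: dat
mood: A=ind vs B=ind -> unified: ind
number: A=sg vs B=dual -> CLASH
Clash detected on feature 'number' (sg vs dual); unification fails.

CLASH on 'number' (sg vs dual)


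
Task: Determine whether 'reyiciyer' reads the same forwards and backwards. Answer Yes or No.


Forward: 'reyiciyer'
Reversed: 'reyiciyer'
They are identical.

Yes


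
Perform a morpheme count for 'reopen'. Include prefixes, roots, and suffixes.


Decomposition: re- (prefix) + open (root) = 2 morpheme(s)

2 morphemes


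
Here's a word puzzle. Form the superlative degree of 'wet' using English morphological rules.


Apply superlative formation (double final consonant, add -est): 'wet' -> 'wettest'.

wettest


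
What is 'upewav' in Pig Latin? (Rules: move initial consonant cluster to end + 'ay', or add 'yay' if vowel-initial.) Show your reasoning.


'upewav' starts with a vowel, so add 'yay': 'upewavyay'.

upewavyay


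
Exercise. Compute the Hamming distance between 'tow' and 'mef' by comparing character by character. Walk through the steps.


Alignment:
Position 1: 't' vs 'm' = DIFFER
Position 2: 'o' vs 'e' = DIFFER
Position 3: 'w' vs 'f' = DIFFER
Total differences: 3

3


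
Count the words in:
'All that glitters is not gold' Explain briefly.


Split into words: All | that | glitters | is | not | gold = 6 words.

6


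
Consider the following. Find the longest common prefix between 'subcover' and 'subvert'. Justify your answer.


Compare from the start: 3 characters match: 'sub'. Mismatch at position 4: 'c' vs 'v'.

sub


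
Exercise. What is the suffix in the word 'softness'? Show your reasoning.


The word 'softness' = 'soft' (root) + '-ness' (suffix). The suffix is '-ness'.

ness


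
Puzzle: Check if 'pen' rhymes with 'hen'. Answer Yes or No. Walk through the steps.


Rime (stressed vowel + following sounds) of 'pen': -en = /ɛn/
Rime of 'hen': -en = /ɛn/
/ɛn/ and /ɛn/ are the same ending sound, so the words rhyme.

Yes


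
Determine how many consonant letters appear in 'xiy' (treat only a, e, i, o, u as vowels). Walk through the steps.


Consonants in 'xiy': x, y = 2 consonants.

2


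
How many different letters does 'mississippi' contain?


Unique letters in 'mississippi': {i, m, p, s} = 4 distinct letters.

4


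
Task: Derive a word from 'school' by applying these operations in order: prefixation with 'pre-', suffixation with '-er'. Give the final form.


Step 1: Add prefix 'pre-' to 'school' = 'preschool'
Step 2: Add suffix '-er' to 'preschool' = 'preschooler'

preschooler


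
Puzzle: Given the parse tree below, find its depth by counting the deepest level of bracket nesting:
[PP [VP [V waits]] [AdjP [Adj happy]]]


Count bracket nesting levels:
'[' at pos 0: depth = 1
'[' at pos 4: depth = 2
'[' at pos 8: depth = 3
'[' at pos 19: depth = 2
'[' at pos 25: depth = 3
Maximum depth reached: 3

3


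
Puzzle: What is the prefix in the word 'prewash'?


The word 'prewash' = 'pre' (prefix) + 'wash' (root). The prefix is 'pre'.

pre


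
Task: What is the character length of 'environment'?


Spell out 'environment' and number each letter: e(1), n(2), v(3), i(4), r(5), o(6), n(7), m(8), e(9), n(10), t(11). Total: 11 letters.

11


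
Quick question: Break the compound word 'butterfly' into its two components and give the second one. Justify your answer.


Split 'butterfly' into 'butter' + 'fly'. The second part is 'fly'.

fly


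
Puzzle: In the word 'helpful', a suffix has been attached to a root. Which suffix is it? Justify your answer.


The word 'helpful' = 'help' (root) + '-ful' (suffix). The suffix is '-ful'.

ful


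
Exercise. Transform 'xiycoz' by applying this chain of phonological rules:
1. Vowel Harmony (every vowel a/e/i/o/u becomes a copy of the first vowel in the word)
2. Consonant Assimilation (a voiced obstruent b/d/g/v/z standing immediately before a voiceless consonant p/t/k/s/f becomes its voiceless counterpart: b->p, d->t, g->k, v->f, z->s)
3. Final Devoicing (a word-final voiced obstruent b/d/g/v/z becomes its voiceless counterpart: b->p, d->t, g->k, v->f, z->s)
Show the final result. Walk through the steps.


Starting form: 'xiycoz'
Rule 1: Vowel Harmony: all vowels become 'i' (matching first vowel). 'xiycoz' -> 'xiyciz'
Rule 2: Consonant Assimilation: no voiced obstruent (b/d/g/v/z) stands immediately before a voiceless consonant (p/t/k/s/f). No change.
Rule 3: Final Devoicing: word-final voiced obstruent 'z' becomes voiceless 's'. 'xiyciz' -> 'xiycis'
Final form: 'xiycis'

xiycis


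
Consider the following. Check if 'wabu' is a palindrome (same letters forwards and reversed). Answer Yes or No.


Forward: 'wabu'
Reversed: 'ubaw'
They differ.

No


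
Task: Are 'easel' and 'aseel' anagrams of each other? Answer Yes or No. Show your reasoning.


Sorted letters of 'easel': 'aeels'
Sorted letters of 'aseel': 'aeels'
They match.

Yes


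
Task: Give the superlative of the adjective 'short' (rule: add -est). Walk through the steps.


Apply superlative formation (add -est): 'short' -> 'shortest'.

shortest


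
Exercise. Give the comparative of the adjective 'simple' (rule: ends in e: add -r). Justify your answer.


Apply comparative formation (ends in e: add -r): 'simple' -> 'simpler'.

simpler


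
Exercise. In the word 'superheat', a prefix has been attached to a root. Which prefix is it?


The word 'superheat' = 'super' (prefix) + 'heat' (root). The prefix is 'super'.

super


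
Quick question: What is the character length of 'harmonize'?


Spell out 'harmonize' and number each letter: h(1), a(2), r(3), m(4), o(5), n(6), i(7), z(8), e(9). Total: 9 letters.

9


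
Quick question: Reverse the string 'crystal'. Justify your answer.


Reverse 'crystal' character by character: 'latsyrc'.

latsyrc


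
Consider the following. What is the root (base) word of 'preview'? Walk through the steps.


Remove prefix 'pre' from 'preview' to get root 'view'.

view


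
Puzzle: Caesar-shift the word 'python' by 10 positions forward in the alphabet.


Shift each letter by 10: p -> z, y -> i, t -> d, h -> r, o -> y, n -> x. Result: 'zidryx'.

zidryx


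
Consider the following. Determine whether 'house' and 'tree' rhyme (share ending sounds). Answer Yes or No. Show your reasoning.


Rime (stressed vowel + following sounds) of 'house': -ouse = /aʊs/
Rime of 'tree': -ee = /iː/
/aʊs/ and /iː/ are different ending sounds, so the words do not rhyme.

No


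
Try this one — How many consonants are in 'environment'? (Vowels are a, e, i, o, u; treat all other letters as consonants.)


Consonants in 'environment': n, v, r, n, m, n, t = 7 consonants.

7


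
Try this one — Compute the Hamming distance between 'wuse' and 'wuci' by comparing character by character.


Alignment:
Position 1: 'w' vs 'w' = match
Position 2: 'u' vs 'u' = match
Position 3: 's' vs 'c' = DIFFER
Position 4: 'e' vs 'i' = DIFFER
Total differences: 2

2


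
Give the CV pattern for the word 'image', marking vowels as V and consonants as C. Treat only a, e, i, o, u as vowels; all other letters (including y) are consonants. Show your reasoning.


Letter mapping: i = V, m = C, a = V, g = C, e = V.

VCVCV


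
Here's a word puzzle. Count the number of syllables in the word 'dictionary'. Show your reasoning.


Break 'dictionary' into syllables: dic-tion-ar-y -> dic | tion | ar | y = 4 syllables

4 syllables


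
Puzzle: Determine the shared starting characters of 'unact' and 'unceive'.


Compare from the start: 2 characters match: 'un'. Mismatch at position 3: 'a' vs 'c'.

un


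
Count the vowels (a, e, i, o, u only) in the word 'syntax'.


Vowels in 'syntax': a = 1 vowels.

1


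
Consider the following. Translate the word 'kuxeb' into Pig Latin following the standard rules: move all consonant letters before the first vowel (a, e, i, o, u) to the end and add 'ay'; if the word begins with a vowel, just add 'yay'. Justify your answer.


'kuxeb': move consonant cluster 'k' to end and add 'ay': 'uxebkay'.

uxebkay


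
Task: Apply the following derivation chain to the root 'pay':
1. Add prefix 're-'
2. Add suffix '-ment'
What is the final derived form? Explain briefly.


Step 1: Add prefix 're-' to 'pay' = 'repay'
Step 2: Add suffix '-ment' to 'repay' = 'repayment'

repayment


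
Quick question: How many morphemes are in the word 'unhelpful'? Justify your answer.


Decomposition: un- (prefix) + help (root) + -ful (suffix) = 3 morpheme(s)

3 morphemes


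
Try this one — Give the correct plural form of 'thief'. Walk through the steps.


Apply rule: Change -f to -ves. 'thief' becomes 'thieves'.

thieves


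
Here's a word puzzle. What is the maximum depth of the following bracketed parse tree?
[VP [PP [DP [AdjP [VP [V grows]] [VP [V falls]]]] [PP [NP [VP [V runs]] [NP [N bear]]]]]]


Count bracket nesting levels:
'[' at pos 0: depth = 1
'[' at pos 4: depth = 2
'[' at pos 8: depth = 3
'[' at pos 12: depth = 4
'[' at pos 18: depth = 5
'[' at pos 22: depth = 6
'[' at pos 33: depth = 5
'[' at pos 37: depth = 6
'[' at pos 50: depth = 3
'[' at pos 54: depth = 4
'[' at pos 58: depth = 5
'[' at pos 62: depth = 6
'[' at pos 72: depth = 5
'[' at pos 76: depth = 6
Maximum depth reached: 6

6


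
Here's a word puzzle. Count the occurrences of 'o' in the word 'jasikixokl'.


Letter 'o' in 'jasikixokl': found at position(s) 8 = 1 occurrence(s).

1


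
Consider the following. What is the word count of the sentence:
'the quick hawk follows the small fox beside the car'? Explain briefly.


Split into words: the | quick | hawk | follows | the | small | fox | beside | the | car = 10 words.

10


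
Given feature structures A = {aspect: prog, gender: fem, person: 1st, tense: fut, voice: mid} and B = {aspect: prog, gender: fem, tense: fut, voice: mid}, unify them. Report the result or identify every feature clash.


Compare features:
aspect: A=prog vs B=prog -> unified: prog
gender: A=fem vs B=fem -> unified: fem
person: A=1st vs B=_ -> unified: 1st
tense: A=fut vs B=fut -> unified: fut
voice: A=mid vs B=mid -> unified: mid
No clashes found.

Unified: {aspect: prog, gender: fem, person: 1st, tense: fut, voice: mid}


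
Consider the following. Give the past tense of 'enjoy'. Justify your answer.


Apply rule: Add -ed. 'enjoy' becomes 'enjoyed'.

enjoyed


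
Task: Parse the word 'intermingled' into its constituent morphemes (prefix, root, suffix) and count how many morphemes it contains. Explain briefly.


Step 1: Identify prefix: 'inter' (meaning: between)
Step 2: Identify root: 'mingle'
Step 3: Identify suffix(es): 'ed'
Decomposition: inter- (prefix: between) + mingle (root) + -ed (suffix: past)
Total morphemes: 3

3 morphemes (inter- (prefix: between) + mingle (root) + -ed (suffix: past))


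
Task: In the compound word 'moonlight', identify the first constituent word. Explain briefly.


Split 'moonlight' into 'moon' + 'light'. The first part is 'moon'.

moon


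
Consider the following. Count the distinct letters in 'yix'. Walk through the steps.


Unique letters in 'yix': {i, x, y} = 3 distinct letters.

3


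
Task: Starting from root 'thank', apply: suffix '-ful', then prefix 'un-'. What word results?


Step 1: Add suffix '-ful' to 'thank' = 'thankful'
Step 2: Add prefix 'un-' to 'thankful' = 'unthankful'

unthankful


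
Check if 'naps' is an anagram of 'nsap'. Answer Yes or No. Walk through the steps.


Sorted letters of 'naps': 'anps'
Sorted letters of 'nsap': 'anps'
They match.

Yes


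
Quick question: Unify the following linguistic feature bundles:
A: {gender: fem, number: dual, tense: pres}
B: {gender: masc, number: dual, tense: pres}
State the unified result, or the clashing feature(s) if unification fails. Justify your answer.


Compare features:
gender: A=fem vs B=masc -> CLASH
number: A=dual vs B=dual -> unified: dual
tense: A=pres vs B=pres -> unified: pres
Clash detected on feature 'gender' (fem vs masc); unification fails.

CLASH on 'gender' (fem vs masc)


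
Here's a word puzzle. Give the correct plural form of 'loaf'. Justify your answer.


Apply rule: Change -f to -ves. 'loaf' becomes 'loaves'.

loaves


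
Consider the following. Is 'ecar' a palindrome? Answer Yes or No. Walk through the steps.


Forward: 'ecar'
Reversed: 'race'
They differ.

No


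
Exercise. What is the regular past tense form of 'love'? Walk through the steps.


Apply rule: Add -d (word ends in -e). 'love' becomes 'loved'.

loved


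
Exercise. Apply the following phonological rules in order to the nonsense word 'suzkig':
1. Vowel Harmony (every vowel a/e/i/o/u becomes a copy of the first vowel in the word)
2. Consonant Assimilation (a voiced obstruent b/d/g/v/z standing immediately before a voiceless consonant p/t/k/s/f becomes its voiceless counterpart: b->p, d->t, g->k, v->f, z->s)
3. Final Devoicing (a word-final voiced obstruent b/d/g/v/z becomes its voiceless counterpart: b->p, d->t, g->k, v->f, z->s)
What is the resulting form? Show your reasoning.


Starting form: 'suzkig'
Rule 1: Vowel Harmony: all vowels become 'u' (matching first vowel). 'suzkig' -> 'suzkug'
Rule 2: Consonant Assimilation: voiced obstruent before voiceless consonant becomes voiceless ('zk' -> 'sk'). 'suzkug' -> 'suskug'
Rule 3: Final Devoicing: word-final voiced obstruent 'g' becomes voiceless 'k'. 'suskug' -> 'suskuk'
Final form: 'suskuk'

suskuk
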